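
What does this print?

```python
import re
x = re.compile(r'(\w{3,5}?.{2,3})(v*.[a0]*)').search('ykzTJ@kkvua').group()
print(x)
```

Pattern: 3 to 5 of a word character (lazy), then 2 to 3 of any character (captured); then zero or more of a literal 'v', then any character, then zero or more of one of [a0] (captured).
`re.search` tries every starting position until one works.
The match spans [0:7] → 'ykzTJ@k'.
Captured: group 1 = 'ykzTJ@', group 2 = 'k'.

ykzTJ@k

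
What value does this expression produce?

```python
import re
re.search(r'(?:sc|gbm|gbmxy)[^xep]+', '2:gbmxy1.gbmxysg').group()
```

'gbmxy1.gbm'

Unlike `match`, `search` isn't anchored — it looks for the pattern anywhere in the string.
The match spans [2:12] → 'gbmxy1.gbm'.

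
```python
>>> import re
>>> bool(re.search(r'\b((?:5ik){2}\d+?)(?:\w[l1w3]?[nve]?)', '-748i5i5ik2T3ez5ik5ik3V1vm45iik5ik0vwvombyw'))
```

False

Here no position works, so the call returns None, and `bool(None)` is False.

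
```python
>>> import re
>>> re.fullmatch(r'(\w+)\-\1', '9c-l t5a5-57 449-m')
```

None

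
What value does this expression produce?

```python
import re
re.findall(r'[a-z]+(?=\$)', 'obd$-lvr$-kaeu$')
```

['obd', 'lvr', 'kaeu']

Lookahead/lookbehind check context without consuming it, so the matched span excludes the asserted characters.
Walking the string: at [0:3] → 'obd'; at [5:8] → 'lvr'; at [10:14] → 'kaeu'.
No capturing groups, so `findall` returns the 3 full match strings.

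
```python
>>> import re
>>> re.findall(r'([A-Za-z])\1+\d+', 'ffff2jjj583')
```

After group 1 captures some text, `\1` only succeeds where that same text appears again.
Because there's exactly one group, `findall` drops the full match and keeps group 1 from each hit.

['f', 'j']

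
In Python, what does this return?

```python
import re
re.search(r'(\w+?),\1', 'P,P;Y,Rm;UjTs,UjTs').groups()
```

('P',)

The backreference `\1` re-matches whatever the first group consumed, character for character.
Unlike `match`, `search` isn't anchored — it looks for the pattern anywhere in the string.
The match spans [0:3] → 'P,P'.
Captured: group 1 = 'P'.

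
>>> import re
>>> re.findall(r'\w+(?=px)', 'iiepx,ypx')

['iie', 'y']

The lookaround is zero-width — it requires the adjacent text to match without consuming it, so the asserted text isn't part of the match.
Matches: at [0:3] → 'iie'; at [6:7] → 'y'.
With no groups in the pattern, `findall` gives back each whole match — 2 here.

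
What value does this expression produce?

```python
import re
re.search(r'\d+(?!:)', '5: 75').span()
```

The negative lookahead/lookbehind blocks any match where the forbidden context is present.
`re.search` tries every starting position until one works.
The match spans [3:5] → '75'.

(3, 5)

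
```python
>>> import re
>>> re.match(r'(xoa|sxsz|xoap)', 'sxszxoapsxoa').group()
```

`re.match` won't scan ahead — the pattern has to work from the very first character.
The match spans [0:4] → 'sxsz'.

'sxsz'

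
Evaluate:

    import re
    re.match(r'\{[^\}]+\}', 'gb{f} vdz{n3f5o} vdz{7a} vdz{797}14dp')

`re.match` won't scan ahead — the pattern has to work from the very first character.
Here position 0 doesn't satisfy it, so the call returns None.

None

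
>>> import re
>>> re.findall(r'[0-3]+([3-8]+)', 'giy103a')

['3']

Pattern: one or more of a character in [0-3]; then one or more of a character in [3-8] (captured).
Matches: at [3:6] match '103', group 1 = '3'.
`findall` collects group 1 from the one match (1 total).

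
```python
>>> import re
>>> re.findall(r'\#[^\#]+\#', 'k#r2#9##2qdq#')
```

Walking the string: at [1:5] → '#r2#'; at [7:13] → '#2qdq#'.
`findall` yields the raw match text (2 of them) because the pattern has no groups.

['#r2#', '#2qdq#']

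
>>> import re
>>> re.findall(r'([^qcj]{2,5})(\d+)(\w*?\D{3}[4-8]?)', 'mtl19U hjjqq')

[('mtl1', '9', 'U h')]

This matches 2 to 5 of any character except [qcj] (captured); then one or more of a digit (captured); then zero or more of a word character (lazy), then exactly 3 of a non-digit, then optionally a character in [4-8] (captured).
With the lazy modifier that quantifier settles for the fewest repetitions that let the rest of the pattern succeed (the atoms after it are unaffected and can still be greedy).
Walking the string: at [0:8] match 'mtl19U h', groups = ('mtl1', '9', 'U h').
`findall` packs the 3 group values into a tuple for every match.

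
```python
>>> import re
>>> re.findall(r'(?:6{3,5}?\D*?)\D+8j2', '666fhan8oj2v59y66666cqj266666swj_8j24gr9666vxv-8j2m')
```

['66666swj_8j2', '666vxv-8j2']

The pattern matches 3 to 5 of the literal '6' (lazy), then zero or more of a non-digit (lazy) (non-capturing group); then one or more of a non-digit, then the literal '8j2'.
Walking the string: at [24:36] → '66666swj_8j2'; at [40:50] → '666vxv-8j2'.
No capturing groups, so `findall` returns the 2 full match strings.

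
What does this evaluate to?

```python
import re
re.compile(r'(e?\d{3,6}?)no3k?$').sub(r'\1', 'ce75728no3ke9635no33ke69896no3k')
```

'ce75728no3ke9635no33ke69896'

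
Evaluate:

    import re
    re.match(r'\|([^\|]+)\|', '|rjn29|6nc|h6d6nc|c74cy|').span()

(0, 7)

With `match`, the pattern is implicitly anchored at the beginning.
The match spans [0:7] → '|rjn29|'.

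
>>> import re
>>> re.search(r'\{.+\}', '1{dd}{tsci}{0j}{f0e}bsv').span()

(1, 20)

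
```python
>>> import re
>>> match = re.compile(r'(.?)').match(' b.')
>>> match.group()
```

`re.match` only tries the pattern at the start of the string.
The match spans [0:1] → ' '.

' '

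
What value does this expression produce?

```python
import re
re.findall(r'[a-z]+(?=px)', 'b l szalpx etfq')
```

['szal']

Because the assertion is zero-width, the text it checks is not consumed and won't appear in the result.
No capturing groups, so `findall` returns the 1 full match string.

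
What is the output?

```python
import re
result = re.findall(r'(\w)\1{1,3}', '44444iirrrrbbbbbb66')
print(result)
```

['4', 'i', 'r', 'b', 'b', '6']

The backreference `\1` re-matches whatever the first group consumed, character for character.
Walking the string: at [0:4] match '4444', group 1 = '4'; at [5:7] match 'ii', group 1 = 'i'; at [7:11] match 'rrrr', group 1 = 'r'; at [11:15] match 'bbbb', group 1 = 'b'; at [15:17] match 'bb', group 1 = 'b'; ….
With a single group, `findall` returns only what that group captured — 6 items.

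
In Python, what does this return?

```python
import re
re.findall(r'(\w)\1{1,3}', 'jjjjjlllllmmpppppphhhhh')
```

After group 1 captures some text, `\1` only succeeds where that same text appears again.
`findall` collects group 1 from each match (6 total).

['j', 'l', 'm', 'p', 'p', 'h']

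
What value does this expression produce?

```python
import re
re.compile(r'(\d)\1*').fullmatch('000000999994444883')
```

None

The backreference `\1` re-matches whatever the first group consumed, character for character.
For `fullmatch`, every character of the input must be accounted for by the pattern.
Here the string isn't matched end-to-end, so the call returns None.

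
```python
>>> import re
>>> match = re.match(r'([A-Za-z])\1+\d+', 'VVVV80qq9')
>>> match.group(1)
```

'V'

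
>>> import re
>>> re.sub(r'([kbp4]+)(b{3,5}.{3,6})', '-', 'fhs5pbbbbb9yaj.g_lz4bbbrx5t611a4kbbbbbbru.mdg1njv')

'fhs5-_lz-1a-1njv'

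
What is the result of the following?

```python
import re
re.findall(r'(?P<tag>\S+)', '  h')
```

Pattern: one or more of a non-whitespace character (captured as 'tag').
One capturing group, so `findall` returns just the captured substring from the one match — 1 in all.

['h']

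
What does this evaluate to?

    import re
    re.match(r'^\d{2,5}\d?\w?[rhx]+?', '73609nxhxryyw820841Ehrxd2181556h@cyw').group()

'73609nx'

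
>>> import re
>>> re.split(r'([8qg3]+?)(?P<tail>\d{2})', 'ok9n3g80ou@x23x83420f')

['ok9n', '3g', '80', 'ou@x23x', '8', '34', '20f']

Pattern: one or more of one of [8qg3] (lazy) (captured); then exactly 2 of a digit (captured as 'tail').
The `?` after the quantifier makes it lazy — it takes as little as possible before letting the rest of the pattern try.
Matches to split on: at [4:8] → '3g80'; at [15:18] → '834'.
Because the pattern has a capturing group, `split` also inserts each captured text between the pieces.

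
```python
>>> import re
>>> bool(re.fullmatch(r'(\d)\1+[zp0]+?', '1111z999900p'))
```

False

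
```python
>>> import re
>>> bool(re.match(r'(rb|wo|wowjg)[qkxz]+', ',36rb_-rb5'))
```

With `match`, the pattern is implicitly anchored at the beginning.
Here position 0 doesn't satisfy it, so the call returns None, and `bool(None)` is False.

False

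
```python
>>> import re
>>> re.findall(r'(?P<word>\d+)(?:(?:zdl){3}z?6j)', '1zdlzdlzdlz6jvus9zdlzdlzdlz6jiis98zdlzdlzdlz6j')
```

Pattern: one or more of a digit (captured as 'word'); then the literal 'zdl' repeated 3 times, then optionally the literal 'z', then the literal '6j' (non-capturing group).
Walking the string: at [0:13] match '1zdlzdlzdlz6j', group 1 = '1'; at [16:29] match '9zdlzdlzdlz6j', group 1 = '9'; at [32:46] match '98zdlzdlzdlz6j', group 1 = '98'.
With a single group, `findall` returns only what that group captured — 3 items.

['1', '9', '98']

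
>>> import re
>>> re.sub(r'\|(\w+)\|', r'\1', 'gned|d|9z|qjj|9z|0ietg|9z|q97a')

Matches: at [4:7] → '|d|'; at [9:14] → '|qjj|'; at [16:23] → '|0ietg|'.
Each match is replaced using the text its own group 1 captured.

'gnedd9zqjj9z0ietg9z|q97a'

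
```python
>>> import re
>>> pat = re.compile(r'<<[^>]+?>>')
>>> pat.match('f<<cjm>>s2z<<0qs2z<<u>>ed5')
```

None

`match` is anchored at position 0; if the pattern doesn't fit there, it returns None.
Here the pattern fails at index 0, so the call returns None.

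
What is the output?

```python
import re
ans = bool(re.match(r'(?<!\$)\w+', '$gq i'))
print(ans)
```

False

A negative assertion filters positions out without eating any characters.
`re.match` only tries the pattern at the start of the string.
Here position 0 doesn't satisfy it, so the call returns None, and `bool(None)` is False.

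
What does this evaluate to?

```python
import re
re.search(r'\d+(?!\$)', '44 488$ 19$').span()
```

(0, 2)

A negative assertion filters positions out without eating any characters.
The match spans [0:2] → '44'.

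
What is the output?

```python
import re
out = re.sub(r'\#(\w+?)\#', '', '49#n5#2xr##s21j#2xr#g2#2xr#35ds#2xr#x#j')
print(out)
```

492xr#2xr2xr2xrj

`sub` substitutes '' at each match site.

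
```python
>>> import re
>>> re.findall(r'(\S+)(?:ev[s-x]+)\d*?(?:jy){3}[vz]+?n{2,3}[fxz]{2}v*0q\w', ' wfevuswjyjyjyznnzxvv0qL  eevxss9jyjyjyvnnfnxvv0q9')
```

['wf']

This matches one or more of a non-whitespace character (captured); then the literal 'ev', then one or more of a character in [s-x] (non-capturing group); then zero or more of a digit (lazy), then the literal 'jy' repeated 3 times, then one or more of one of [vz] (lazy); then 2 to 3 of a literal 'n', then exactly 2 of one of [fxz], then zero or more of the literal 'v'; then the literal '0q', then a word character.
Scanning left to right: at [1:24] match 'wfevuswjyjyjyznnzxvv0qL', group 1 = 'wf'.
`findall` collects group 1 from the one match (1 total).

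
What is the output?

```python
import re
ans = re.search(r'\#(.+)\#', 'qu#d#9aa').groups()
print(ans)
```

('d',)

`re.search` tries every starting position until one works.
The match spans [2:5] → '#d#'.
Captured: group 1 = 'd'.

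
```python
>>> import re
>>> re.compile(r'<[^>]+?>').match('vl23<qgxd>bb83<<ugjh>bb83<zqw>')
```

None

With `match`, the pattern is implicitly anchored at the beginning.
Here position 0 doesn't satisfy it, so the call returns None.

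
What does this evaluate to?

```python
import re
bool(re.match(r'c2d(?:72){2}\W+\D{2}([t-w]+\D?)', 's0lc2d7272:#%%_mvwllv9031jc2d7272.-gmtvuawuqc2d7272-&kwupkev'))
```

False

`re.match` won't scan ahead — the pattern has to work from the very first character.
Here the string doesn't start with a match, so the call returns None, and `bool(None)` is False.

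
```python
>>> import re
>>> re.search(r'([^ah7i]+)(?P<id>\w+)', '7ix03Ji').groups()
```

('x03J', 'i')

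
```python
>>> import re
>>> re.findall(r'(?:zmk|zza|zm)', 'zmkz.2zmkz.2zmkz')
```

['zmk', 'zmk', 'zmk']

Alternation tries branches left to right and keeps the first one that lets the overall match succeed at that position.
`findall` yields the raw match text (3 of them) because the pattern has no groups.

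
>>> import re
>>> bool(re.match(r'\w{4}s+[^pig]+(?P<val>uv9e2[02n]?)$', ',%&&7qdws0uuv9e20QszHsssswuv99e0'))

`re.match` only tries the pattern at the start of the string.
Here the string doesn't start with a match, so the call returns None, and `bool(None)` is False.

False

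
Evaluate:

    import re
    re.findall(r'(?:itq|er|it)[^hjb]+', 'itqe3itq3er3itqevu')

['itqe3itq3er3itqevu']

Matches: at [0:18] → 'itqe3itq3er3itqevu'.
`findall` yields the raw match text (1 of them) because the pattern has no groups.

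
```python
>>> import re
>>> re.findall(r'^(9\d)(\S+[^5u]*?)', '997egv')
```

Pattern: anchored at the start of the string; then the literal '9', then a digit (captured); then one or more of a non-whitespace character, then zero or more of any character except [5u] (lazy) (captured).
With 2 capturing groups, `findall` returns a 2-tuple per match.

[('99', '7egv')]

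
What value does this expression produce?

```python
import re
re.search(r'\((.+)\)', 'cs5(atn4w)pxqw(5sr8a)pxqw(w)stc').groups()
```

The match spans [3:28] → '(atn4w)pxqw(5sr8a)pxqw(w)'.
Captured: group 1 = 'atn4w)pxqw(5sr8a)pxqw(w'.

('atn4w)pxqw(5sr8a)pxqw(w',)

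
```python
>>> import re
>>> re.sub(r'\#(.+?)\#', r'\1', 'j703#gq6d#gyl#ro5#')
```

`\1` in the replacement pulls in group 1's text for each match.

'j703gq6dgylro5'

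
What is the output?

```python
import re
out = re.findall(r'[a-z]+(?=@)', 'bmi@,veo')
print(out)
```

['bmi']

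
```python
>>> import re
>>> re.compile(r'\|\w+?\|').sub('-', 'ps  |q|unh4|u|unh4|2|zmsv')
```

Matches: at [4:7] → '|q|'; at [11:14] → '|u|'; at [18:21] → '|2|'.
Each match is replaced by '-'.

'ps  -unh4-unh4-zmsv'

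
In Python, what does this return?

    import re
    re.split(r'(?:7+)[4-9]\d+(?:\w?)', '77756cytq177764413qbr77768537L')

Pattern: one or more of a literal '7' (non-capturing group); then a character in [4-9], then one or more of a digit; then optionally a word character (non-capturing group).
Matches to split on: at [0:6] → '77756c'; at [10:19] → '77764413q'; at [21:30] → '77768537L'.
Each match becomes a cut point; 4 segments remain.

['', 'ytq1', 'br', '']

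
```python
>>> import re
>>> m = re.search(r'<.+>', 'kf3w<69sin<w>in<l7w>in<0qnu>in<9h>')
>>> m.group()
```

'<69sin<w>in<l7w>in<0qnu>in<9h>'

Unlike `match`, `search` isn't anchored — it looks for the pattern anywhere in the string.
The match spans [4:34] → '<69sin<w>in<l7w>in<0qnu>in<9h>'.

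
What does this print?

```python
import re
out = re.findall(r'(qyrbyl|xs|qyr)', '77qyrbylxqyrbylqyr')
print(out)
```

Branches in `(...|...)` are attempted left-to-right; the first branch that allows the whole pattern to succeed is taken.
Because there's exactly one group, `findall` drops the full match and keeps group 1 from each hit.

['qyrbyl', 'qyrbyl', 'qyr']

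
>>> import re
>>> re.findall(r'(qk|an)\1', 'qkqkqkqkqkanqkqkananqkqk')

`\1` has to match the exact text group 1 already captured.
Walking the string: at [0:4] match 'qkqk', group 1 = 'qk'; at [4:8] match 'qkqk', group 1 = 'qk'; at [12:16] match 'qkqk', group 1 = 'qk'; at [16:20] match 'anan', group 1 = 'an'; at [20:24] match 'qkqk', group 1 = 'qk'.
With a single group, `findall` returns only what that group captured — 5 items.

['qk', 'qk', 'qk', 'an', 'qk']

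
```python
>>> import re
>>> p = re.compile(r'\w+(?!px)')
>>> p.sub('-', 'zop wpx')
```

'- -'

Because the assertion is negative and zero-width, positions next to the forbidden text are skipped.
Matches: at [0:3] → 'zop'; at [4:7] → 'wpx'.
Each match is replaced by '-'.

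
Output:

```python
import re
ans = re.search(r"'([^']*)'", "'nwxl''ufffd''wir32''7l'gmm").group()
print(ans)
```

'nwxl'

`re.search` tries every starting position until one works.
The match spans [0:6] → "'nwxl'".
Captured: group 1 = 'nwxl'.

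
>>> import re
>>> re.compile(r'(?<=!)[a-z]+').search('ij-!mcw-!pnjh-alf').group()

'mcw'

Lookahead/lookbehind check context without consuming it, so the matched span excludes the asserted characters.
The match spans [4:7] → 'mcw'.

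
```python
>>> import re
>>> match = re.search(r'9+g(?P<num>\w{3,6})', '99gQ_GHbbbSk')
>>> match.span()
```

The pattern matches one or more of a literal '9', then the literal 'g'; then 3 to 6 of a word character (captured as 'num').
`search` walks the string left to right and returns the first match it finds.
The match spans [0:9] → '99gQ_GHbb'.
Captured: group 1 = 'Q_GHbb'.

(0, 9)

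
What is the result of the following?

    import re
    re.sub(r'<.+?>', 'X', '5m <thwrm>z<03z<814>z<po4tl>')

A `+?`/`*?`/`{m,n}?` starts at its minimum and grows only as far as needed for what follows to match.
Every occurrence is swapped for 'X'.

'5m XzXzX'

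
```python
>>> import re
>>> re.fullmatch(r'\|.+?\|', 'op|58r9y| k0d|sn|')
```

`fullmatch` succeeds only if the pattern covers the string from start to end.
Here there's no way to consume every character, so the call returns None.

None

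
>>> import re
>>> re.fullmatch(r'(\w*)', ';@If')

`fullmatch` succeeds only if the pattern covers the string from start to end.
Here there's no way to consume every character, so the call returns None.

None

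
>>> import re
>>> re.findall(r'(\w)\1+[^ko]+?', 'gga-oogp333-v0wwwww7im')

['g', 'o', '3', 'w']

A backreference is literal: `\1` must see the identical characters the first group matched.
Matches: at [0:3] match 'gga', group 1 = 'g'; at [4:7] match 'oog', group 1 = 'o'; at [8:12] match '333-', group 1 = '3'; at [14:20] match 'wwwww7', group 1 = 'w'.
`findall` collects group 1 from each match (4 total).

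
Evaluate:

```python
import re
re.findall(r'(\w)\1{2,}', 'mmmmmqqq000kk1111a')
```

['m', 'q', '0', '1']

`\1` is not a pattern — it's the concrete string captured by group 1, re-applied verbatim.
`findall` collects group 1 from each match (4 total).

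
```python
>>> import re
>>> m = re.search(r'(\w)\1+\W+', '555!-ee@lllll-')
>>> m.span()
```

A backreference is literal: `\1` must see the identical characters the first group matched.
`search` walks the string left to right and returns the first match it finds.
The match spans [0:5] → '555!-'.
Captured: group 1 = '5'.

(0, 5)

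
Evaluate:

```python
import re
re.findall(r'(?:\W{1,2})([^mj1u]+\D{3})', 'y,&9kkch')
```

['9kkch']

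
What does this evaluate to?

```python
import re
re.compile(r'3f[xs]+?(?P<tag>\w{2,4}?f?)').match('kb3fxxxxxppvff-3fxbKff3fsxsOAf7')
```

None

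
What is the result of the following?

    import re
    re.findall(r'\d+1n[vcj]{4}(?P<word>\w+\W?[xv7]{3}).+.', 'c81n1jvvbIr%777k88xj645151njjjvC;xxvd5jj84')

Pattern: one or more of a digit, then the literal '1n', then exactly 4 of one of [vcj]; then one or more of a word character, then optionally a non-word character, then exactly 3 of one of [xv7] (captured as 'word'); then one or more of any character, then any character.
With a single group, `findall` returns only what that group captured — 1 item.

['C;xxv']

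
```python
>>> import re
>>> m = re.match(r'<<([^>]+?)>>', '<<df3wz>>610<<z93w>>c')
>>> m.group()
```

`match` is anchored at position 0; if the pattern doesn't fit there, it returns None.
The match spans [0:9] → '<<df3wz>>'.
Captured: group 1 = 'df3wz'.

'<<df3wz>>'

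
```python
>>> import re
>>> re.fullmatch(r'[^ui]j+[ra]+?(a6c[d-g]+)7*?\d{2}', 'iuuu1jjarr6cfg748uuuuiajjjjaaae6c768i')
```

None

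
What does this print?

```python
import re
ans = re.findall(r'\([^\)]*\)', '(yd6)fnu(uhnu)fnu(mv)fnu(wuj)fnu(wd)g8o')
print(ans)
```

['(yd6)', '(uhnu)', '(mv)', '(wuj)', '(wd)']

Matches: at [0:5] → '(yd6)'; at [8:14] → '(uhnu)'; at [17:21] → '(mv)'; at [24:29] → '(wuj)'; at [32:36] → '(wd)'.
Since nothing is captured, `findall` lists the 5 matched substrings directly.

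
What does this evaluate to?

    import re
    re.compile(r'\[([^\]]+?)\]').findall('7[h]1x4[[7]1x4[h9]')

['h', '[7', 'h9']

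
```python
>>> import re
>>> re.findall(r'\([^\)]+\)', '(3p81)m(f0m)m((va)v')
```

['(3p81)', '(f0m)', '((va)']

No capturing groups, so `findall` returns the 3 full match strings.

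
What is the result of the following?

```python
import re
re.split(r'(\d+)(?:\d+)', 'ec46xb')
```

['ec', '4', 'xb']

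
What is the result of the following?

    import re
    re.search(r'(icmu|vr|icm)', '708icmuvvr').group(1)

'icmu'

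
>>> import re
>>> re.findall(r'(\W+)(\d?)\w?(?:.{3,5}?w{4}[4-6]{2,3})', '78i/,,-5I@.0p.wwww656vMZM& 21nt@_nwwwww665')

[('/,,-', '5'), ('@', '')]

The pattern matches one or more of a non-word character (captured); then optionally a digit (captured); then optionally a word character; then 3 to 5 of any character (lazy), then exactly 4 of the literal 'w', then 2 to 3 of a character in [4-6] (non-capturing group).
Matches: at [3:21] match '/,,-5I@.0p.wwww656', groups = ('/,,-', '5'); at [31:42] match '@_nwwwww665', groups = ('@', '').
`findall` packs the 2 group values into a tuple for every match.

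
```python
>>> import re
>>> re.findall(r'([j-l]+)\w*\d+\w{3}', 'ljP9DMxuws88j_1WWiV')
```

['lj']

The pattern matches one or more of a character in [j-l] (captured); then zero or more of a word character, then one or more of a digit, then exactly 3 of a word character.
Matches: at [0:18] match 'ljP9DMxuws88j_1WWi', group 1 = 'lj'.
Because there's exactly one group, `findall` drops the full match and keeps group 1 from the one hit.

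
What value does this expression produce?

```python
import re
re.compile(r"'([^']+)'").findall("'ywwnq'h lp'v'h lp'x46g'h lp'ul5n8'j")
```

['ywwnq', 'v', 'x46g', 'ul5n8']

Walking the string: at [0:7] match "'ywwnq'", group 1 = 'ywwnq'; at [11:14] match "'v'", group 1 = 'v'; at [18:24] match "'x46g'", group 1 = 'x46g'; at [28:35] match "'ul5n8'", group 1 = 'ul5n8'.
Because there's exactly one group, `findall` drops the full match and keeps group 1 from each hit.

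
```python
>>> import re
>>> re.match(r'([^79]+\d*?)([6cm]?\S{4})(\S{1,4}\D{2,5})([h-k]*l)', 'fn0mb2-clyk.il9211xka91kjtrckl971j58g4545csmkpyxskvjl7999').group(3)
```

The match spans [0:30] → 'fn0mb2-clyk.il9211xka91kjtrckl'.
Captured: group 1 = 'fn0mb2-clyk.il9', group 2 = '211x', group 3 = 'ka91kjtrc', group 4 = 'kl'.

'ka91kjtrc'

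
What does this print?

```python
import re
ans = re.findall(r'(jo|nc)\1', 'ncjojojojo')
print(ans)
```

The backreference `\1` re-matches whatever the first group consumed, character for character.
Walking the string: at [2:6] match 'jojo', group 1 = 'jo'; at [6:10] match 'jojo', group 1 = 'jo'.
One capturing group, so `findall` returns just the captured substring from each match — 2 in all.

['jo', 'jo']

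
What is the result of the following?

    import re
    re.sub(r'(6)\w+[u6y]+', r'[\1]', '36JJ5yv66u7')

'3[6]7'

Pattern: a literal '6' (captured); then one or more of a word character; then one or more of one of [u6y].
Each match is replaced using the text its own group 1 captured.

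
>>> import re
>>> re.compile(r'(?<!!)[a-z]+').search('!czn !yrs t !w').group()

'zn'

`(?!…)`/`(?<!…)` only lets a position through if the neighbouring text does NOT match; no characters are consumed.
The match spans [2:4] → 'zn'.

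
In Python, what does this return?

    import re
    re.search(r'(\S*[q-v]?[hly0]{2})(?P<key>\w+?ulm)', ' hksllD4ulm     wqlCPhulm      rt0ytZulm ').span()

(1, 11)

The pattern matches zero or more of a non-whitespace character, then optionally a character in [q-v], then exactly 2 of one of [hly0] (captured); then one or more of a word character (lazy), then the literal 'ulm' (captured as 'key').
`re.search` tries every starting position until one works.
The match spans [1:11] → 'hksllD4ulm'.
Captured: group 1 = 'hksll', group 2 = 'D4ulm'.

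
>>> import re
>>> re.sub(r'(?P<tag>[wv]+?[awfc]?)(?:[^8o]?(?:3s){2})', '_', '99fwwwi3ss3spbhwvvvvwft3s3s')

'99fwwwi3ss3spbh_'

The pattern matches one or more of one of [wv] (lazy), then optionally one of [awfc] (captured as 'tag'); then optionally any character except [8o], then the literal '3s' repeated 2 times (non-capturing group).
Matches: at [15:27] → 'wvvvvwft3s3s'.
`sub` substitutes '_' at each match site.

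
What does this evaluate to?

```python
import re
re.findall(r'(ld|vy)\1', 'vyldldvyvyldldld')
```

['ld', 'vy', 'ld']

`\1` has to match the exact text group 1 already captured.
Scanning left to right: at [2:6] match 'ldld', group 1 = 'ld'; at [6:10] match 'vyvy', group 1 = 'vy'; at [10:14] match 'ldld', group 1 = 'ld'.
With a single group, `findall` returns only what that group captured — 3 items.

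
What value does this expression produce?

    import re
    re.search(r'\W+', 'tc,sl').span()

This matches one or more of a non-word character.
The match spans [2:3] → ','.

(2, 3)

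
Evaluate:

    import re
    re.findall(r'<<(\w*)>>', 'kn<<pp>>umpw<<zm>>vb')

['pp', 'zm']

Scanning left to right: at [2:8] match '<<pp>>', group 1 = 'pp'; at [12:18] match '<<zm>>', group 1 = 'zm'.
`findall` collects group 1 from each match (2 total).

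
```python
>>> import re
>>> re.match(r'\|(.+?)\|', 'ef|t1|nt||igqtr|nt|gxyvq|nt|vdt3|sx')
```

`re.match` only tries the pattern at the start of the string.
Here position 0 doesn't satisfy it, so the call returns None.

None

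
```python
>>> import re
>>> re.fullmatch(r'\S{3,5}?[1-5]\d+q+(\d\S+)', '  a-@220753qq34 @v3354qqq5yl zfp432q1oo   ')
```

None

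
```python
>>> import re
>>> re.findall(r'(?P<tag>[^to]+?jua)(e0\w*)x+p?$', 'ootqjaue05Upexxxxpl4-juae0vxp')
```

[('qjaue05Upexxxxpl4-jua', 'e0v')]

Multiple groups make `findall` return tuples — one 2-tuple for the one match.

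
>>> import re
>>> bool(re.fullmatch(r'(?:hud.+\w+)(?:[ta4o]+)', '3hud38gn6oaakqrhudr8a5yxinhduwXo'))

False

This matches the literal 'hud', then one or more of any character, then one or more of a word character (non-capturing group); then one or more of one of [ta4o] (non-capturing group).
`re.fullmatch` requires the pattern to consume the entire string.
Here the pattern can't cover the whole string, so the call returns None, and `bool(None)` is False.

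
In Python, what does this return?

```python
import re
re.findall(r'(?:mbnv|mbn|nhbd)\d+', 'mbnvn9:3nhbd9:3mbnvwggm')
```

['nhbd9']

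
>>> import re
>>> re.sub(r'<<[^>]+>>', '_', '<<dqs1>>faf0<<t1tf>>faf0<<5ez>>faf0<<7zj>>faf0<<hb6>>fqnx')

'_faf0_faf0_faf0_faf0_fqnx'

`sub` substitutes '_' at each match site.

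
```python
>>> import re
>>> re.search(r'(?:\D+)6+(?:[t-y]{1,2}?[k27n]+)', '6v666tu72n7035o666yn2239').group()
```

'v666tu72n7'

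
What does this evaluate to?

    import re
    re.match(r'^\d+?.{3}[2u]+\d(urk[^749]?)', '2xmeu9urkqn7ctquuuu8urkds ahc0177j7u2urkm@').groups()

('urkq',)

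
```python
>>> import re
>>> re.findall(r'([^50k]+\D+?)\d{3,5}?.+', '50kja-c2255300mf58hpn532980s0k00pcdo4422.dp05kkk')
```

The pattern matches one or more of any character except [50k], then one or more of a non-digit (lazy) (captured); then 3 to 5 of a digit (lazy), then one or more of any character.
`findall` collects group 1 from the one match (1 total).

['ja-c']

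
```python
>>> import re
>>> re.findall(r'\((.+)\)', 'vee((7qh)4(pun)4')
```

['(7qh)4(pun']

`findall` collects group 1 from the one match (1 total).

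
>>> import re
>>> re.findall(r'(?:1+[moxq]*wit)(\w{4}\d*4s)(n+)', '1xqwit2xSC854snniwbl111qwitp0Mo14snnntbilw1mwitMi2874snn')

[('2xSC854s', 'nn'), ('p0Mo14s', 'nnn'), ('Mi2874s', 'nn')]

This matches one or more of the literal '1', then zero or more of one of [moxq], then the literal 'wit' (non-capturing group); then exactly 4 of a word character, then zero or more of a digit, then the literal '4s' (captured); then one or more of a literal 'n' (captured).
Scanning left to right: at [0:16] match '1xqwit2xSC854snn', groups = ('2xSC854s', 'nn'); at [20:37] match '111qwitp0Mo14snnn', groups = ('p0Mo14s', 'nnn'); at [42:56] match '1mwitMi2874snn', groups = ('Mi2874s', 'nn').
Multiple groups make `findall` return tuples — one 2-tuple for each match.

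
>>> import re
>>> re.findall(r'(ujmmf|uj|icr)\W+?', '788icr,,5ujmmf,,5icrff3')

Walking the string: at [3:7] match 'icr,', group 1 = 'icr'; at [9:15] match 'ujmmf,', group 1 = 'ujmmf'.
With a single group, `findall` returns only what that group captured — 2 items.

['icr', 'ujmmf']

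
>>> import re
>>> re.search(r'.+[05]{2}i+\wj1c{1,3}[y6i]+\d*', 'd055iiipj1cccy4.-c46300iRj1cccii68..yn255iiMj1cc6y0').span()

(0, 51)

The match spans [0:51] → 'd055iiipj1cccy4.-c46300iRj1cccii68..yn255iiMj1cc6y0'.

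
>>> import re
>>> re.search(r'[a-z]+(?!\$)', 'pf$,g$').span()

The negative lookahead/lookbehind blocks any match where the forbidden context is present.
`re.search` scans for the first position where the pattern succeeds.
The match spans [0:1] → 'p'.

(0, 1)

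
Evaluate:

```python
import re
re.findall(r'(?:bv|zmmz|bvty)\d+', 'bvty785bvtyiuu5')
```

No capturing groups, so `findall` returns the 1 full match string.

['bvty785']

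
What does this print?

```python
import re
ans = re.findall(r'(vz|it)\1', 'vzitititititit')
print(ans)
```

['it', 'it', 'it']

The backreference `\1` re-matches whatever the first group consumed, character for character.
With a single group, `findall` returns only what that group captured — 3 items.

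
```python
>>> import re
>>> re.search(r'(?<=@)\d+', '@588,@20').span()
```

The lookaround is zero-width — it requires the adjacent text to match without consuming it, so the asserted text isn't part of the match.
The match spans [1:4] → '588'.

(1, 4)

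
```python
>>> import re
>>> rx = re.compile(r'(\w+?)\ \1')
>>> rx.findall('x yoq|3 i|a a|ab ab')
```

The backreference `\1` re-matches whatever the first group consumed, character for character.
Walking the string: at [10:13] match 'a a', group 1 = 'a'; at [14:19] match 'ab ab', group 1 = 'ab'.
One capturing group, so `findall` returns just the captured substring from each match — 2 in all.

['a', 'ab']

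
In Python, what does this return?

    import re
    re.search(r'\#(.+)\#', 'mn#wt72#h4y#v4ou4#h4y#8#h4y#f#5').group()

`search` walks the string left to right and returns the first match it finds.
The match spans [2:30] → '#wt72#h4y#v4ou4#h4y#8#h4y#f#'.
Captured: group 1 = 'wt72#h4y#v4ou4#h4y#8#h4y#f'.

'#wt72#h4y#v4ou4#h4y#8#h4y#f#'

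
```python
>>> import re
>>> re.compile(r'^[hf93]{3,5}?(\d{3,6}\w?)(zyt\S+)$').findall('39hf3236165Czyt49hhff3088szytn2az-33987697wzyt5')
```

Pattern: anchored at the start of the string; then 3 to 5 of one of [hf93] (lazy); then 3 to 6 of a digit, then optionally a word character (captured); then the literal 'zyt', then one or more of a non-whitespace character (captured); then anchored at the end.
Walking the string: at [0:47] match '39hf3236165Czyt49hhff3088szytn2az-33987697wzyt5', groups = ('236165C', 'zyt49hhff3088szytn2az-33987697wzyt5').
With 2 capturing groups, `findall` returns a 2-tuple per match.

[('236165C', 'zyt49hhff3088szytn2az-33987697wzyt5')]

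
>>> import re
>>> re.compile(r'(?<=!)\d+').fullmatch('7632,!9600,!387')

None

`re.fullmatch` is like wrapping the pattern in `^…$` (in single-line mode).
Here the pattern can't cover the whole string, so the call returns None.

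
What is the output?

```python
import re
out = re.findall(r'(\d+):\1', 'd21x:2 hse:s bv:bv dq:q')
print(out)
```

`findall` collects group 1 from each match (0 total).
Nothing in the string satisfies the pattern, so the list is empty.

[]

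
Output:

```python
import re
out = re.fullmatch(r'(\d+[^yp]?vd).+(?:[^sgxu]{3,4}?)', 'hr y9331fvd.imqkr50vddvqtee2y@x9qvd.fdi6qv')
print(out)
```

Pattern: one or more of a digit, then optionally any character except [yp], then the literal 'vd' (captured); then one or more of any character; then 3 to 4 of any character except [sgxu] (lazy) (non-capturing group).
`re.fullmatch` is like wrapping the pattern in `^…$` (in single-line mode).
Here the pattern can't cover the whole string, so the call returns None.

None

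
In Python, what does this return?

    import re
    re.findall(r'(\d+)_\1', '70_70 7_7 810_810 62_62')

['70', '7', '810', '62']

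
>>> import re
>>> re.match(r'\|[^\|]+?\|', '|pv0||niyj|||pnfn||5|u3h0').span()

(0, 5)

`re.match` only tries the pattern at the start of the string.
The match spans [0:5] → '|pv0|'.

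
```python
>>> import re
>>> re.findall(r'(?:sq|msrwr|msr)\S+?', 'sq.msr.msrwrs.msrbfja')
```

Branches in `(...|...)` are attempted left-to-right; the first branch that allows the whole pattern to succeed is taken.
Matches: at [0:3] → 'sq.'; at [3:7] → 'msr.'; at [7:13] → 'msrwrs'; at [14:18] → 'msrb'.
Since nothing is captured, `findall` lists the 4 matched substrings directly.

['sq.', 'msr.', 'msrwrs', 'msrb']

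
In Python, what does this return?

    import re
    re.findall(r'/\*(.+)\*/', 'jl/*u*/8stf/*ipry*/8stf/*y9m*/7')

One capturing group, so `findall` returns just the captured substring from the one match — 1 in all.

['u*/8stf/*ipry*/8stf/*y9m']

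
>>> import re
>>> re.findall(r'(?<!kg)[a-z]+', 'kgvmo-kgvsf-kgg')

The negative lookaround is zero-width — it rules out positions where the adjacent text would match, without consuming anything.
Scanning left to right: at [0:5] → 'kgvmo'; at [6:11] → 'kgvsf'; at [12:15] → 'kgg'.
No capturing groups, so `findall` returns the 3 full match strings.

['kgvmo', 'kgvsf', 'kgg']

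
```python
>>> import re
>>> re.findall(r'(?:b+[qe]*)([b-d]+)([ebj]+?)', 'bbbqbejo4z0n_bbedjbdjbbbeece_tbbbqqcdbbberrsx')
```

[('b', 'e'), ('d', 'j'), ('d', 'j'), ('c', 'e'), ('cdbbb', 'e')]

Because the quantifier is non-greedy, it stops expanding at the earliest point where the rest of the pattern can succeed.
2 groups means each result is a tuple of 2 captured strings — 5 here.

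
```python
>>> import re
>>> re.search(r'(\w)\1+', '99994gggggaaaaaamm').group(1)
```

'9'

The match spans [0:4] → '9999'.
Captured: group 1 = '9'.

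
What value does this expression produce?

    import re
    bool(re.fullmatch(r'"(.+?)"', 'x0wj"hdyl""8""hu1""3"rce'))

`re.fullmatch` is like wrapping the pattern in `^…$` (in single-line mode).
Here the string isn't matched end-to-end, so the call returns None, and `bool(None)` is False.

False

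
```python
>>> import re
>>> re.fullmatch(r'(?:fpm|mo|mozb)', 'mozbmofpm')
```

`re.fullmatch` requires the pattern to consume the entire string.
Here the string isn't matched end-to-end, so the call returns None.

None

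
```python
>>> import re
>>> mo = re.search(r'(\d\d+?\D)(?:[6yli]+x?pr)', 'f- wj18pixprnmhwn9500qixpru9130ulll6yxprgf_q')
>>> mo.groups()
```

Pattern: a digit, then one or more of a digit (lazy), then a non-digit (captured); then one or more of one of [6yli], then optionally the literal 'x', then the literal 'pr' (non-capturing group).
`re.search` scans for the first position where the pattern succeeds.
The match spans [5:12] → '18pixpr'.
Captured: group 1 = '18p'.

('18p',)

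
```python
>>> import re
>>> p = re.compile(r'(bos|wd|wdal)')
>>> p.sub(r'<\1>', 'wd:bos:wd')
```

Matches: at [0:2] → 'wd'; at [3:6] → 'bos'; at [7:9] → 'wd'.
`\1` in the replacement pulls in group 1's text for each match.

'<wd>:<bos>:<wd>'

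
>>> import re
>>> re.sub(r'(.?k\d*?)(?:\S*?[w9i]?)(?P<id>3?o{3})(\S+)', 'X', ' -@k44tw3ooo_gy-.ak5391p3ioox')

The pattern matches optionally any character, then a literal 'k', then zero or more of a digit (lazy) (captured); then zero or more of a non-whitespace character (lazy), then optionally one of [w9i] (non-capturing group); then optionally the literal '3', then exactly 3 of the literal 'o' (captured as 'id'); then one or more of a non-whitespace character (captured).
Matches: at [2:29] → '@k44tw3ooo_gy-.ak5391p3ioox'.
`sub` substitutes 'X' at each match site.

' -X'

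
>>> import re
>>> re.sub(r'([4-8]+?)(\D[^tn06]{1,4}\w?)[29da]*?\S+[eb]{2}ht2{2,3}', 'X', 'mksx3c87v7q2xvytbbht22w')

'mksx3cXw'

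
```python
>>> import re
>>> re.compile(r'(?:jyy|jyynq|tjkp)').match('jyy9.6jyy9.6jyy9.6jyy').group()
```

'jyy'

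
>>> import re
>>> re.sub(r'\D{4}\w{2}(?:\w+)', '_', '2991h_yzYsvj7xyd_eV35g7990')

'2991_'

This matches exactly 4 of a non-digit, then exactly 2 of a word character; then one or more of a word character (non-capturing group).
Matches: at [4:26] → 'h_yzYsvj7xyd_eV35g7990'.
Every occurrence is swapped for '_'.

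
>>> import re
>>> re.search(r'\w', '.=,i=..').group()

'i'

The pattern matches a word character.
The match spans [3:4] → 'i'.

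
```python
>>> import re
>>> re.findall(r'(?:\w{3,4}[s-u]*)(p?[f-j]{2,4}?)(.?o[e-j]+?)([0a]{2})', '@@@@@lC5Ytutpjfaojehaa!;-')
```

[('pjf', 'aojeh', 'aa')]

Pattern: 3 to 4 of a word character, then zero or more of a character in [s-u] (non-capturing group); then optionally the literal 'p', then 2 to 4 of a character in [f-j] (lazy) (captured); then optionally any character, then a literal 'o', then one or more of a character in [e-j] (lazy) (captured); then exactly 2 of one of [0a] (captured).
With 3 capturing groups, `findall` returns a 3-tuple per match.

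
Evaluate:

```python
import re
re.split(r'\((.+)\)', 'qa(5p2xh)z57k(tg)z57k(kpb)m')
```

Matches to split on: at [2:26] → '(5p2xh)z57k(tg)z57k(kpb)'.
The group in the pattern means `split` returns the separators' captures alongside the pieces.

['qa', '5p2xh)z57k(tg)z57k(kpb', 'm']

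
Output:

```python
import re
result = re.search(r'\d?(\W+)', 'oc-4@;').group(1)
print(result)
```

-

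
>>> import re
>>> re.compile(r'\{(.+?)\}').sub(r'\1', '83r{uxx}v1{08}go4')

The replacement refers to a captured group, so each match is rewritten using its own captured text.

'83ruxxv108go4'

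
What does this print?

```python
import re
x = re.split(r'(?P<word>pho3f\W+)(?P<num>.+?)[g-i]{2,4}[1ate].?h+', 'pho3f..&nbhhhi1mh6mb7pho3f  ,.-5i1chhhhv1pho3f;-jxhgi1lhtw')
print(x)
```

Pattern: the literal 'pho', then the literal '3f', then one or more of a non-word character (captured as 'word'); then one or more of any character (lazy) (captured as 'num'); then 2 to 4 of a character in [g-i], then one of [1ate]; then optionally any character, then one or more of the literal 'h'.
A `+?`/`*?`/`{m,n}?` starts at its minimum and grows only as far as needed for what follows to match.
Matches to split on: at [0:17] → 'pho3f..&nbhhhi1mh'; at [21:56] → 'pho3f  ,.-5i1chhhhv1pho3f;-jxhgi1lh'.
`re.split` interleaves the captured-group text with the surrounding fragments.

['', 'pho3f..&', 'nb', '6mb7', 'pho3f  ,.-', '5i1chhhhv1pho3f;-jx', 'tw']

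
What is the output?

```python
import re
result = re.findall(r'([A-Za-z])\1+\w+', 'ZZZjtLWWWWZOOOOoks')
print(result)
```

['Z']

`\1` is not a pattern — it's the concrete string captured by group 1, re-applied verbatim.
Walking the string: at [0:18] match 'ZZZjtLWWWWZOOOOoks', group 1 = 'Z'.
With a single group, `findall` returns only what that group captured — 1 item.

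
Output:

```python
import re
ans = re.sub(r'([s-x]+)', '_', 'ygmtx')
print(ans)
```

ygm_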